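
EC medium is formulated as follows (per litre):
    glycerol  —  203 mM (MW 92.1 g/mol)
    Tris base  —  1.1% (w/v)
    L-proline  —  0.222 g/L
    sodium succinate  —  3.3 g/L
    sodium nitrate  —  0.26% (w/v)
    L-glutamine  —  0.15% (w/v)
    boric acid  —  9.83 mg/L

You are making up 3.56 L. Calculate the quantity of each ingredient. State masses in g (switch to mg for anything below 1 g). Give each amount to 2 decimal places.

glycerol 66.56 g; Tris base 39.16 g; L-proline 790.32 mg; sodium succinate 11.75 g; sodium nitrate 9.26 g; L-glutamine 5.34 g; boric acid 34.99 mg

Working volume: 3.56 L.
glycerol: 203 mmol/L × 92.1 g/mol × 3.56 L ÷ 1000 = 66.56 g
Tris base: 1.1% w/v = 11 g/L → 11 × 3.56 L = 39.16 g
L-proline: 0.222 g/L × 3.56 L = 0.79032 g = 790.32 mg
sodium succinate: 3.3 g/L × 3.56 L = 11.75 g
sodium nitrate: 0.26% w/v = 2.6 g/L → 2.6 × 3.56 L = 9.26 g
L-glutamine: 0.15% w/v = 1.5 g/L → 1.5 × 3.56 L = 5.34 g
boric acid: 9.83 mg/L × 3.56 L = 34.99 mg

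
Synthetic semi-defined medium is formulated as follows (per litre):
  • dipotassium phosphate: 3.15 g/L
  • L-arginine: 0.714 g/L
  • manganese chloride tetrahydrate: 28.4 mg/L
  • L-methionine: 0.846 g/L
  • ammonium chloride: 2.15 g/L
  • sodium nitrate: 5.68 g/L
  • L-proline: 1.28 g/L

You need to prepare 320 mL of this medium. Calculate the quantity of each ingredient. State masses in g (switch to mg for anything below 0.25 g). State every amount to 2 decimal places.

Scale factor relative to 1 L: 0.32.
dipotassium phosphate: 3.15 g/L × 0.32 L = 1.01 g
L-arginine: 0.714 g/L × 0.32 L = 0.22848 g = 228.48 mg
manganese chloride tetrahydrate: 28.4 mg/L × 0.32 L = 9.09 mg
L-methionine: 0.846 g/L × 0.32 L = 0.27 g
ammonium chloride: 2.15 g/L × 0.32 L = 0.69 g
sodium nitrate: 5.68 g/L × 0.32 L = 1.82 g
L-proline: 1.28 g/L × 0.32 L = 0.41 g

dipotassium phosphate 1.01 g; L-arginine 228.48 mg; manganese chloride tetrahydrate 9.09 mg; L-methionine 0.27 g; ammonium chloride 0.69 g; sodium nitrate 1.82 g; L-proline 0.41 g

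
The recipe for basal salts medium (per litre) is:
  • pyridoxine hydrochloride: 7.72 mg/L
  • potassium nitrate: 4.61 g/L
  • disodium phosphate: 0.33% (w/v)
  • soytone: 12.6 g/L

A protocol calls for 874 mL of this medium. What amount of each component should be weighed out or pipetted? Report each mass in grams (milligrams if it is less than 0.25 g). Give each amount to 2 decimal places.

pyridoxine hydrochloride 6.75 mg; potassium nitrate 4.03 g; disodium phosphate 2.88 g; soytone 11.01 g

Working volume: 874 mL = 0.874 L.
pyridoxine hydrochloride: 7.72 mg/L × 0.874 L = 6.75 mg
potassium nitrate: 4.61 g/L × 0.874 L = 4.03 g
disodium phosphate: 0.33 g per 100 mL × 874 mL ÷ 100 = 2.88 g
soytone: 12.6 g/L × 0.874 L = 11.01 g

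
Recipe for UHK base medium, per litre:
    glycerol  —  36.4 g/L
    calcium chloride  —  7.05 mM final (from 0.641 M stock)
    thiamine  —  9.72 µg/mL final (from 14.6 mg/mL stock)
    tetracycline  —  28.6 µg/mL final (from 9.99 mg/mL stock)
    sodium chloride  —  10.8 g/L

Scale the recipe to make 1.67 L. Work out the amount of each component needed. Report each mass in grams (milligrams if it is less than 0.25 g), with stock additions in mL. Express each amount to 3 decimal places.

Working volume: 1.67 L.
glycerol: 36.4 g/L × 1.67 L = 60.788 g
calcium chloride: C1V1 = C2V2 → 7.05 mM × 1670 mL ÷ 641 mM = 18.367 mL
thiamine: dilute stock: 9.72 µg/mL × 1670 mL ÷ 14600 µg/mL = 1.112 mL
tetracycline: C1V1 = C2V2 → 28.6 µg/mL × 1670 mL ÷ 9990 µg/mL = 4.781 mL
sodium chloride: 10.8 g/L × 1.67 L = 18.036 g

glycerol 60.788 g; calcium chloride 18.367 mL; thiamine 1.112 mL; tetracycline 4.781 mL; sodium chloride 18.036 g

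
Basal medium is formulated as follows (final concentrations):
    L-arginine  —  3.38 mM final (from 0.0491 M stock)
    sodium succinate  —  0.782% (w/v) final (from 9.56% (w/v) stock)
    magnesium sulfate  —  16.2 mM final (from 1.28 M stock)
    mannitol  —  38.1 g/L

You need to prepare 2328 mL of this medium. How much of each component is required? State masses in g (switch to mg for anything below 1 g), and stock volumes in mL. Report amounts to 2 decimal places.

Target volume = 2328 mL = 2.328 L.
L-arginine: C1V1 = C2V2 → 3.38 mM × 2328 mL ÷ 49.1 mM = 160.26 mL
sodium succinate: V = C2·V2/C1 = 0.782% ÷ 9.56% × 2328 mL = 190.43 mL
magnesium sulfate: dilute stock: 16.2 mM × 2328 mL ÷ 1280 mM = 29.46 mL
mannitol: 38.1 g/L × 2.328 L = 88.70 g

L-arginine 160.26 mL; sodium succinate 190.43 mL; magnesium sulfate 29.46 mL; mannitol 88.70 g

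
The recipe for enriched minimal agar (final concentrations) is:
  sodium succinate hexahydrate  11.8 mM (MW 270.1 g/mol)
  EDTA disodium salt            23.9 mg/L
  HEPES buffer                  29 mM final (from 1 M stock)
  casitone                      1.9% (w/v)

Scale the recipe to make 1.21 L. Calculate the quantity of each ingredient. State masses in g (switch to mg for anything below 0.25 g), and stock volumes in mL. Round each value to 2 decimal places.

Working volume: 1.21 L.
sodium succinate hexahydrate: 11.8 mmol/L × 270.1 g/mol × 1.21 L ÷ 1000 = 3.86 g
EDTA disodium salt: 23.9 mg/L × 1.21 L = 28.92 mg
HEPES buffer: V = C2·V2/C1 = 29 mM × 1210 mL ÷ 1000 mM = 35.09 mL
casitone: 1.9% w/v = 19 g/L → 19 × 1.21 L = 22.99 g

sodium succinate hexahydrate 3.86 g; EDTA disodium salt 28.92 mg; HEPES buffer 35.09 mL; casitone 22.99 g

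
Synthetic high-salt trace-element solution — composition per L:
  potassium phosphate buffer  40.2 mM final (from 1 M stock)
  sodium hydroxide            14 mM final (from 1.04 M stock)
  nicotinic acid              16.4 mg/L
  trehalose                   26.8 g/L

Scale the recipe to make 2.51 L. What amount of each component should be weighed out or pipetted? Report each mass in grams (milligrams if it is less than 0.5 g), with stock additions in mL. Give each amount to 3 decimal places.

Working volume: 2.51 L.
potassium phosphate buffer: V = C2·V2/C1 = 40.2 mM × 2510 mL ÷ 1000 mM = 100.902 mL
sodium hydroxide: C1V1 = C2V2 → 14 mM × 2510 mL ÷ 1040 mM = 33.788 mL
nicotinic acid: 16.4 mg/L × 2.51 L = 41.164 mg
trehalose: 26.8 g/L × 2.51 L = 67.268 g

potassium phosphate buffer 100.902 mL; sodium hydroxide 33.788 mL; nicotinic acid 41.164 mg; trehalose 67.268 g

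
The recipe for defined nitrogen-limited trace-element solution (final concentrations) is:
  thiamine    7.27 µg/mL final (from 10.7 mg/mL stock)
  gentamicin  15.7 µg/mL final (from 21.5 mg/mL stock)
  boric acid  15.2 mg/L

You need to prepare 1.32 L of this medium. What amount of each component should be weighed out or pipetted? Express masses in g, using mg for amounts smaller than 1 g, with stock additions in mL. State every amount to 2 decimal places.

Scale factor relative to 1 L: 1.32.
thiamine: V = C2·V2/C1 = 7.27 µg/mL × 1320 mL ÷ 10700 µg/mL = 0.90 mL
gentamicin: C1V1 = C2V2 → 15.7 µg/mL × 1320 mL ÷ 21500 µg/mL = 0.96 mL
boric acid: 15.2 mg/L × 1.32 L = 20.06 mg

thiamine 0.90 mL; gentamicin 0.96 mL; boric acid 20.06 mg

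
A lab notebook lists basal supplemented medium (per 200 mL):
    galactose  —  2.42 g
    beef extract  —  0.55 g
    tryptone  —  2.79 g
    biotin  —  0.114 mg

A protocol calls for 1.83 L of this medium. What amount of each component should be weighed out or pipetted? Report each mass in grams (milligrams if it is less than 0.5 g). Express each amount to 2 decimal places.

galactose 22.14 g; beef extract 5.03 g; tryptone 25.53 g; biotin 1.04 mg

Ratio of target to recipe volume: 1830 / 200 = 9.15.
galactose: 2.42 g × (1830 mL / 200 mL) = 22.14 g
beef extract: 0.55 g × (1830 mL / 200 mL) = 5.03 g
tryptone: 2.79 g × (1830 mL / 200 mL) = 25.53 g
biotin: 0.114 mg × (1830 mL / 200 mL) = 1.04 mg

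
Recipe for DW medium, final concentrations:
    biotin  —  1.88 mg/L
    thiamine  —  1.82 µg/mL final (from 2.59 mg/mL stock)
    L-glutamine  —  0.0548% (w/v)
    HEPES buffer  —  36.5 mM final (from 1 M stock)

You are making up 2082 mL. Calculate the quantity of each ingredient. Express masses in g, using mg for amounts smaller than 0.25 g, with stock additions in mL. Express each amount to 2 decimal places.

biotin 3.91 mg; thiamine 1.46 mL; L-glutamine 1.14 g; HEPES buffer 75.99 mL

Target volume = 2082 mL = 2.082 L.
biotin: 1.88 mg/L × 2.082 L = 3.91 mg
thiamine: V = C2·V2/C1 = 1.82 µg/mL × 2082 mL ÷ 2590 µg/mL = 1.46 mL
L-glutamine: 0.0548% w/v = 0.548 g/L → 0.548 × 2.082 L = 1.14 g
HEPES buffer: V = C2·V2/C1 = 36.5 mM × 2082 mL ÷ 1000 mM = 75.99 mL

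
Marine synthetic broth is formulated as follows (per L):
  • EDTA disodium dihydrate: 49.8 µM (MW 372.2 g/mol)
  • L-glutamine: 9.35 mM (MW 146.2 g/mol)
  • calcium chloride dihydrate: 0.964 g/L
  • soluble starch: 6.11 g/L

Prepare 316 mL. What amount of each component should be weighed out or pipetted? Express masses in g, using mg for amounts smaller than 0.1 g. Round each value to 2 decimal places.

EDTA disodium dihydrate 5.86 mg; L-glutamine 0.43 g; calcium chloride dihydrate 0.30 g; soluble starch 1.93 g

Target volume = 316 mL = 0.316 L.
EDTA disodium dihydrate: 49.8 µmol/L × 372.2 g/mol × 0.316 L ÷ 1000 = 5.86 mg
L-glutamine: 9.35 mmol/L × 146.2 g/mol × 0.316 L ÷ 1000 = 0.43 g
calcium chloride dihydrate: 0.964 g/L × 0.316 L = 0.30 g
soluble starch: 6.11 g/L × 0.316 L = 1.93 g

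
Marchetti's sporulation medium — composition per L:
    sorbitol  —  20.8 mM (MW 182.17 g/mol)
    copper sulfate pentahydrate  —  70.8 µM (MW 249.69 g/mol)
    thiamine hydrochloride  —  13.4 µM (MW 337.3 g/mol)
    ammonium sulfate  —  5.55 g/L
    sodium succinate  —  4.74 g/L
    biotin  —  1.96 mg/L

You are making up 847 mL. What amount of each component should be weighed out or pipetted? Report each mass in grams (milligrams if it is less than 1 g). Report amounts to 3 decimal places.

Target volume = 847 mL = 0.847 L.
sorbitol: 20.8 mmol/L × 182.17 g/mol × 0.847 L ÷ 1000 = 3.209 g
copper sulfate pentahydrate: 70.8 µmol/L × 249.69 g/mol × 0.847 L ÷ 1000 = 14.973 mg
thiamine hydrochloride: 13.4 µmol/L × 337.3 g/mol × 0.847 L ÷ 1000 = 3.828 mg
ammonium sulfate: 5.55 g/L × 0.847 L = 4.701 g
sodium succinate: 4.74 g/L × 0.847 L = 4.015 g
biotin: 1.96 mg/L × 0.847 L = 1.660 mg

sorbitol 3.209 g; copper sulfate pentahydrate 14.973 mg; thiamine hydrochloride 3.828 mg; ammonium sulfate 4.701 g; sodium succinate 4.015 g; biotin 1.660 mg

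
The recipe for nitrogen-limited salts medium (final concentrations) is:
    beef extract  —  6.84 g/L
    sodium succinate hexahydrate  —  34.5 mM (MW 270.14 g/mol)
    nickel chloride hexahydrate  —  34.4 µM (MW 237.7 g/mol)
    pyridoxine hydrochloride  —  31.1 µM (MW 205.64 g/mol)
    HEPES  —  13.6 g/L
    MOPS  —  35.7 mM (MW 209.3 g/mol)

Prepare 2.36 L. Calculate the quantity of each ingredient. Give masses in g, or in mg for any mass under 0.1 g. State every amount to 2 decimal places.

beef extract 16.14 g; sodium succinate hexahydrate 21.99 g; nickel chloride hexahydrate 19.30 mg; pyridoxine hydrochloride 15.09 mg; HEPES 32.10 g; MOPS 17.63 g

Scale factor relative to 1 L: 2.36.
beef extract: 6.84 g/L × 2.36 L = 16.14 g
sodium succinate hexahydrate: 34.5 mmol/L × 270.14 g/mol × 2.36 L ÷ 1000 = 21.99 g
nickel chloride hexahydrate: 34.4 µmol/L × 237.7 g/mol × 2.36 L ÷ 1000 = 19.30 mg
pyridoxine hydrochloride: 31.1 µmol/L × 205.64 g/mol × 2.36 L ÷ 1000 = 15.09 mg
HEPES: 13.6 g/L × 2.36 L = 32.10 g
MOPS: 35.7 mmol/L × 209.3 g/mol × 2.36 L ÷ 1000 = 17.63 g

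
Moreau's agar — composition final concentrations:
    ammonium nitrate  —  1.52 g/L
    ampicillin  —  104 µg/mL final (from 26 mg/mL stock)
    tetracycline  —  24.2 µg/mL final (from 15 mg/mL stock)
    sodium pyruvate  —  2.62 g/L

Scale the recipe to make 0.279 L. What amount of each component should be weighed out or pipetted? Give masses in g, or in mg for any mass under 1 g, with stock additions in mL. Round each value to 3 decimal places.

ammonium nitrate 424.080 mg; ampicillin 1.116 mL; tetracycline 0.450 mL; sodium pyruvate 730.980 mg

Working volume: 0.279 L.
ammonium nitrate: 1.52 g/L × 0.279 L = 0.42408 g = 424.080 mg
ampicillin: dilute stock: 104 µg/mL × 279 mL ÷ 26000 µg/mL = 1.116 mL
tetracycline: dilute stock: 24.2 µg/mL × 279 mL ÷ 15000 µg/mL = 0.450 mL
sodium pyruvate: 2.62 g/L × 0.279 L = 0.73098 g = 730.980 mg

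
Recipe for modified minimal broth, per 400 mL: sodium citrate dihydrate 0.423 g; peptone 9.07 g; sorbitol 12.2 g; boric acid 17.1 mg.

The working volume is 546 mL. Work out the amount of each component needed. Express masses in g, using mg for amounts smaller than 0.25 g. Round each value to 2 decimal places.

sodium citrate dihydrate 0.58 g; peptone 12.38 g; sorbitol 16.65 g; boric acid 23.34 mg

Scale factor = 546 mL / 400 mL = 1.365.
sodium citrate dihydrate: 0.423 g × (546 mL / 400 mL) = 0.58 g
peptone: 9.07 g × (546 mL / 400 mL) = 12.38 g
sorbitol: 12.2 g × (546 mL / 400 mL) = 16.65 g
boric acid: 17.1 mg × (546 mL / 400 mL) = 23.34 mg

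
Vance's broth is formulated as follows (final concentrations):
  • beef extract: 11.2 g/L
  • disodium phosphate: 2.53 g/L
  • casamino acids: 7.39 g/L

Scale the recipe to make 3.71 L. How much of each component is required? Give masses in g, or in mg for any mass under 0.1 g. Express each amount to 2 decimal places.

Scale factor relative to 1 L: 3.71.
beef extract: 11.2 g/L × 3.71 L = 41.55 g
disodium phosphate: 2.53 g/L × 3.71 L = 9.39 g
casamino acids: 7.39 g/L × 3.71 L = 27.42 g

beef extract 41.55 g; disodium phosphate 9.39 g; casamino acids 27.42 g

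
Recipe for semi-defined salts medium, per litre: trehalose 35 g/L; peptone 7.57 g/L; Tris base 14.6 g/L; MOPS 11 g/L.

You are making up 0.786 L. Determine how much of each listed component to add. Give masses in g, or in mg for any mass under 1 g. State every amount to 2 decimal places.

trehalose 27.51 g; peptone 5.95 g; Tris base 11.48 g; MOPS 8.65 g

Working volume: 0.786 L.
trehalose: 35 g/L × 0.786 L = 27.51 g
peptone: 7.57 g/L × 0.786 L = 5.95 g
Tris base: 14.6 g/L × 0.786 L = 11.48 g
MOPS: 11 g/L × 0.786 L = 8.65 g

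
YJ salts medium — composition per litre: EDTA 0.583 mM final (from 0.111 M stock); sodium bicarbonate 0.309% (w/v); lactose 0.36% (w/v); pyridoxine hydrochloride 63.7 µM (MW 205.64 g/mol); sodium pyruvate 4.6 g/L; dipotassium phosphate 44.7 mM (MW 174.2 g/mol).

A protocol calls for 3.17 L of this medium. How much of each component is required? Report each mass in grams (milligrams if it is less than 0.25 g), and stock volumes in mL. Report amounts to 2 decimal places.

EDTA 16.65 mL; sodium bicarbonate 9.80 g; lactose 11.41 g; pyridoxine hydrochloride 41.52 mg; sodium pyruvate 14.58 g; dipotassium phosphate 24.68 g

Scale factor relative to 1 L: 3.17.
EDTA: C1V1 = C2V2 → 0.583 mM × 3170 mL ÷ 111 mM = 16.65 mL
sodium bicarbonate: 0.309 g per 100 mL × 3170 mL ÷ 100 = 9.80 g
lactose: 0.36 g per 100 mL × 3170 mL ÷ 100 = 11.41 g
pyridoxine hydrochloride: 63.7 µmol/L × 205.64 g/mol × 3.17 L ÷ 1000 = 41.52 mg
sodium pyruvate: 4.6 g/L × 3.17 L = 14.58 g
dipotassium phosphate: 44.7 mmol/L × 174.2 g/mol × 3.17 L ÷ 1000 = 24.68 g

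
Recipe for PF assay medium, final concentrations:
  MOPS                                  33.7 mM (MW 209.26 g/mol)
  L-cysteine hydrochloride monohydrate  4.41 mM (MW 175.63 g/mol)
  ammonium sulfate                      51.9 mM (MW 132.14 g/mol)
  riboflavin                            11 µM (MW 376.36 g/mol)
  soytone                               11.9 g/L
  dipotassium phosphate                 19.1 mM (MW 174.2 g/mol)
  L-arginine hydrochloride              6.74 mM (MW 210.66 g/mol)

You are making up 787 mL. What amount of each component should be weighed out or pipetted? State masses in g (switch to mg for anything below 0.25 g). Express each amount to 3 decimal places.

Scale factor relative to 1 L: 0.787.
MOPS: 33.7 mmol/L × 209.26 g/mol × 0.787 L ÷ 1000 = 5.550 g
L-cysteine hydrochloride monohydrate: 4.41 mmol/L × 175.63 g/mol × 0.787 L ÷ 1000 = 0.610 g
ammonium sulfate: 51.9 mmol/L × 132.14 g/mol × 0.787 L ÷ 1000 = 5.397 g
riboflavin: 11 µmol/L × 376.36 g/mol × 0.787 L ÷ 1000 = 3.258 mg
soytone: 11.9 g/L × 0.787 L = 9.365 g
dipotassium phosphate: 19.1 mmol/L × 174.2 g/mol × 0.787 L ÷ 1000 = 2.619 g
L-arginine hydrochloride: 6.74 mmol/L × 210.66 g/mol × 0.787 L ÷ 1000 = 1.117 g

MOPS 5.550 g; L-cysteine hydrochloride monohydrate 0.610 g; ammonium sulfate 5.397 g; riboflavin 3.258 mg; soytone 9.365 g; dipotassium phosphate 2.619 g; L-arginine hydrochloride 1.117 g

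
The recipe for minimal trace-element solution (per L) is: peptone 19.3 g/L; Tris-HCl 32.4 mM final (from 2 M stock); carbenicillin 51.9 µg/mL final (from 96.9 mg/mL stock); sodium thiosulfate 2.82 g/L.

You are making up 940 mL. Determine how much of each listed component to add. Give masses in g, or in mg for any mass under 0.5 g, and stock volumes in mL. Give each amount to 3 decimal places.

Target volume = 940 mL = 0.94 L.
peptone: 19.3 g/L × 0.94 L = 18.142 g
Tris-HCl: V = C2·V2/C1 = 32.4 mM × 940 mL ÷ 2000 mM = 15.228 mL
carbenicillin: C1V1 = C2V2 → 51.9 µg/mL × 940 mL ÷ 96900 µg/mL = 0.503 mL
sodium thiosulfate: 2.82 g/L × 0.94 L = 2.651 g

peptone 18.142 g; Tris-HCl 15.228 mL; carbenicillin 0.503 mL; sodium thiosulfate 2.651 g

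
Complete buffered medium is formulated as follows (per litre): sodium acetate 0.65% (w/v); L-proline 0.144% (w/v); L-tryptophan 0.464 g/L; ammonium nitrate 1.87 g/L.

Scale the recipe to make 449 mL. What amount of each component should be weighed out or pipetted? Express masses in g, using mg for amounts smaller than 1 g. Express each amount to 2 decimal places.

sodium acetate 2.92 g; L-proline 646.56 mg; L-tryptophan 208.34 mg; ammonium nitrate 839.63 mg

Target volume = 449 mL = 0.449 L.
sodium acetate: 0.65 g per 100 mL × 449 mL ÷ 100 = 2.92 g
L-proline: 0.144% w/v = 1.44 g/L → 1.44 × 0.449 L = 0.64656 g = 646.56 mg
L-tryptophan: 0.464 g/L × 0.449 L = 0.208336 g = 208.34 mg
ammonium nitrate: 1.87 g/L × 0.449 L = 0.83963 g = 839.63 mg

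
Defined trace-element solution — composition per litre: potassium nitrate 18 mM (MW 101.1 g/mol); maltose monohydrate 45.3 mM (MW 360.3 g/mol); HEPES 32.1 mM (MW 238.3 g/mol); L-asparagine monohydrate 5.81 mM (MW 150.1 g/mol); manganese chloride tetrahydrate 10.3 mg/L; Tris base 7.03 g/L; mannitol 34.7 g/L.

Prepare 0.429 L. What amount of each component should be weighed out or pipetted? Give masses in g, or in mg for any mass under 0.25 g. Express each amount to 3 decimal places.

Working volume: 0.429 L.
potassium nitrate: 18 mmol/L × 101.1 g/mol × 0.429 L ÷ 1000 = 0.781 g
maltose monohydrate: 45.3 mmol/L × 360.3 g/mol × 0.429 L ÷ 1000 = 7.002 g
HEPES: 32.1 mmol/L × 238.3 g/mol × 0.429 L ÷ 1000 = 3.282 g
L-asparagine monohydrate: 5.81 mmol/L × 150.1 g/mol × 0.429 L ÷ 1000 = 0.374 g
manganese chloride tetrahydrate: 10.3 mg/L × 0.429 L = 4.419 mg
Tris base: 7.03 g/L × 0.429 L = 3.016 g
mannitol: 34.7 g/L × 0.429 L = 14.886 g

potassium nitrate 0.781 g; maltose monohydrate 7.002 g; HEPES 3.282 g; L-asparagine monohydrate 0.374 g; manganese chloride tetrahydrate 4.419 mg; Tris base 3.016 g; mannitol 14.886 g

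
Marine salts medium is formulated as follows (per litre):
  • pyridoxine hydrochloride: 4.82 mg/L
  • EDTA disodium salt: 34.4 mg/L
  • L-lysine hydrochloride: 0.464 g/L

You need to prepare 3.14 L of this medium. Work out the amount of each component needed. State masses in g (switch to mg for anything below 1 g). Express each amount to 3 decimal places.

Working volume: 3.14 L.
pyridoxine hydrochloride: 4.82 mg/L × 3.14 L = 15.135 mg
EDTA disodium salt: 34.4 mg/L × 3.14 L = 108.016 mg
L-lysine hydrochloride: 0.464 g/L × 3.14 L = 1.457 g

pyridoxine hydrochloride 15.135 mg; EDTA disodium salt 108.016 mg; L-lysine hydrochloride 1.457 g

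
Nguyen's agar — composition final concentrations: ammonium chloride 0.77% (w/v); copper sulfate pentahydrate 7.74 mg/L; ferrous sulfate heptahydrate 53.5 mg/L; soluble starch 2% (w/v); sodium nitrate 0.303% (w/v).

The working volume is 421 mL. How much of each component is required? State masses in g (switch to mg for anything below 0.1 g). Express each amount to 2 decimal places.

ammonium chloride 3.24 g; copper sulfate pentahydrate 3.26 mg; ferrous sulfate heptahydrate 22.52 mg; soluble starch 8.42 g; sodium nitrate 1.28 g

Working volume: 421 mL = 0.421 L.
ammonium chloride: 0.77 g per 100 mL × 421 mL ÷ 100 = 3.24 g
copper sulfate pentahydrate: 7.74 mg/L × 0.421 L = 3.26 mg
ferrous sulfate heptahydrate: 53.5 mg/L × 0.421 L = 22.52 mg
soluble starch: 2 g per 100 mL × 421 mL ÷ 100 = 8.42 g
sodium nitrate: 0.303 g per 100 mL × 421 mL ÷ 100 = 1.28 g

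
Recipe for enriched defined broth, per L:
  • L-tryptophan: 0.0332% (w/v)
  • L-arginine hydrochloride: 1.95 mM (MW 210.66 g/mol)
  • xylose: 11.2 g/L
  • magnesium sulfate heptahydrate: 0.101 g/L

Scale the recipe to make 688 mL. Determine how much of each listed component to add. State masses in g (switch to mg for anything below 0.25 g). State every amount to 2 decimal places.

Working volume: 688 mL = 0.688 L.
L-tryptophan: 0.0332 g per 100 mL × 688 mL ÷ 100 = 0.228416 g = 228.42 mg
L-arginine hydrochloride: 1.95 mmol/L × 210.66 g/mol × 0.688 L ÷ 1000 = 0.28 g
xylose: 11.2 g/L × 0.688 L = 7.71 g
magnesium sulfate heptahydrate: 0.101 g/L × 0.688 L = 0.069488 g = 69.49 mg

L-tryptophan 228.42 mg; L-arginine hydrochloride 0.28 g; xylose 7.71 g; magnesium sulfate heptahydrate 69.49 mg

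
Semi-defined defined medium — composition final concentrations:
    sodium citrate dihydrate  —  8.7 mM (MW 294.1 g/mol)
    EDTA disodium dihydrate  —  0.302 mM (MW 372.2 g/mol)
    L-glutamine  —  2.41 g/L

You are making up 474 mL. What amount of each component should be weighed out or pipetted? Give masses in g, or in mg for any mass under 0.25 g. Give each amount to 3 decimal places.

Working volume: 474 mL = 0.474 L.
sodium citrate dihydrate: 8.7 mmol/L × 294.1 g/mol × 0.474 L ÷ 1000 = 1.213 g
EDTA disodium dihydrate: 0.302 mmol/L × 372.2 mg/mmol × 0.474 L = 53.280 mg
L-glutamine: 2.41 g/L × 0.474 L = 1.142 g

sodium citrate dihydrate 1.213 g; EDTA disodium dihydrate 53.280 mg; L-glutamine 1.142 g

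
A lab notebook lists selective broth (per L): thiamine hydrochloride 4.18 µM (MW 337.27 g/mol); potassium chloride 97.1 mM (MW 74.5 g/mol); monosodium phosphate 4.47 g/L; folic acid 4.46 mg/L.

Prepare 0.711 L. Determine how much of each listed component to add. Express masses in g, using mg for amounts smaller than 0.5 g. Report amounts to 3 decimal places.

thiamine hydrochloride 1.002 mg; potassium chloride 5.143 g; monosodium phosphate 3.178 g; folic acid 3.171 mg

Working volume: 0.711 L.
thiamine hydrochloride: 4.18 µmol/L × 337.27 g/mol × 0.711 L ÷ 1000 = 1.002 mg
potassium chloride: 97.1 mmol/L × 74.5 g/mol × 0.711 L ÷ 1000 = 5.143 g
monosodium phosphate: 4.47 g/L × 0.711 L = 3.178 g
folic acid: 4.46 mg/L × 0.711 L = 3.171 mg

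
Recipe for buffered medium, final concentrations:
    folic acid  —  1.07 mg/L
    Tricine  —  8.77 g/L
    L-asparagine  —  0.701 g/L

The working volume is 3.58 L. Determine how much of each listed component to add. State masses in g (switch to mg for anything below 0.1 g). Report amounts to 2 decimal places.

Working volume: 3.58 L.
folic acid: 1.07 mg/L × 3.58 L = 3.83 mg
Tricine: 8.77 g/L × 3.58 L = 31.40 g
L-asparagine: 0.701 g/L × 3.58 L = 2.51 g

folic acid 3.83 mg; Tricine 31.40 g; L-asparagine 2.51 g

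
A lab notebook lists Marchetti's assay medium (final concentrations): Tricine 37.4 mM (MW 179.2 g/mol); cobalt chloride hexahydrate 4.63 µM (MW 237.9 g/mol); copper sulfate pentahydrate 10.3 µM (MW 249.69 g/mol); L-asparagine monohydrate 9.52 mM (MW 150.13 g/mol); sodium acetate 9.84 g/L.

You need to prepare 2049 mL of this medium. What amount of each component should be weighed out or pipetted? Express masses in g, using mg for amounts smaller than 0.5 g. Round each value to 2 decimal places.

Working volume: 2049 mL = 2.049 L.
Tricine: 37.4 mmol/L × 179.2 g/mol × 2.049 L ÷ 1000 = 13.73 g
cobalt chloride hexahydrate: 4.63 µmol/L × 237.9 g/mol × 2.049 L ÷ 1000 = 2.26 mg
copper sulfate pentahydrate: 10.3 µmol/L × 249.69 g/mol × 2.049 L ÷ 1000 = 5.27 mg
L-asparagine monohydrate: 9.52 mmol/L × 150.13 g/mol × 2.049 L ÷ 1000 = 2.93 g
sodium acetate: 9.84 g/L × 2.049 L = 20.16 g

Tricine 13.73 g; cobalt chloride hexahydrate 2.26 mg; copper sulfate pentahydrate 5.27 mg; L-asparagine monohydrate 2.93 g; sodium acetate 20.16 g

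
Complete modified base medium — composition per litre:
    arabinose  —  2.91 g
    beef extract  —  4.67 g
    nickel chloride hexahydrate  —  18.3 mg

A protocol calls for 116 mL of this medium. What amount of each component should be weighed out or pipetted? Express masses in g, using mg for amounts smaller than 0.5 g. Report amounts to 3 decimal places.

arabinose 337.560 mg; beef extract 0.542 g; nickel chloride hexahydrate 2.123 mg

Scale factor = 116 mL / 1000 mL = 0.116.
arabinose: 2.91 g × (116 mL / 1000 mL) = 0.33756 g = 337.560 mg
beef extract: 4.67 g × (116 mL / 1000 mL) = 0.542 g
nickel chloride hexahydrate: 18.3 mg × (116 mL / 1000 mL) = 2.123 mg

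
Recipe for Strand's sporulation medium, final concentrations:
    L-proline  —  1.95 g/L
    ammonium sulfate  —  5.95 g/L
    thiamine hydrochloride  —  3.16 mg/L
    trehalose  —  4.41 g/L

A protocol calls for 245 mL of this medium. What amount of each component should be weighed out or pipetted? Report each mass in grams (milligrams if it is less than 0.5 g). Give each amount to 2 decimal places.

L-proline 477.75 mg; ammonium sulfate 1.46 g; thiamine hydrochloride 0.77 mg; trehalose 1.08 g

Scale factor relative to 1 L: 0.245.
L-proline: 1.95 g/L × 0.245 L = 0.47775 g = 477.75 mg
ammonium sulfate: 5.95 g/L × 0.245 L = 1.46 g
thiamine hydrochloride: 3.16 mg/L × 0.245 L = 0.77 mg
trehalose: 4.41 g/L × 0.245 L = 1.08 g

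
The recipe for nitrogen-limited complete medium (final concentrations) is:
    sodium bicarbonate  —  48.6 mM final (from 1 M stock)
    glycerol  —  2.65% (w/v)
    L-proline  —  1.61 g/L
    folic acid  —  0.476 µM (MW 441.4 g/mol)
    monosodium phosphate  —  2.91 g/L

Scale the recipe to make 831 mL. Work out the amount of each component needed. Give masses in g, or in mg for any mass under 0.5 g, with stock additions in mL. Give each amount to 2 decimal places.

Target volume = 831 mL = 0.831 L.
sodium bicarbonate: V = C2·V2/C1 = 48.6 mM × 831 mL ÷ 1000 mM = 40.39 mL
glycerol: 2.65 g per 100 mL × 831 mL ÷ 100 = 22.02 g
L-proline: 1.61 g/L × 0.831 L = 1.34 g
folic acid: 0.476 µmol/L × 441.4 g/mol × 0.831 L ÷ 1000 = 0.17 mg
monosodium phosphate: 2.91 g/L × 0.831 L = 2.42 g

sodium bicarbonate 40.39 mL; glycerol 22.02 g; L-proline 1.34 g; folic acid 0.17 mg; monosodium phosphate 2.42 g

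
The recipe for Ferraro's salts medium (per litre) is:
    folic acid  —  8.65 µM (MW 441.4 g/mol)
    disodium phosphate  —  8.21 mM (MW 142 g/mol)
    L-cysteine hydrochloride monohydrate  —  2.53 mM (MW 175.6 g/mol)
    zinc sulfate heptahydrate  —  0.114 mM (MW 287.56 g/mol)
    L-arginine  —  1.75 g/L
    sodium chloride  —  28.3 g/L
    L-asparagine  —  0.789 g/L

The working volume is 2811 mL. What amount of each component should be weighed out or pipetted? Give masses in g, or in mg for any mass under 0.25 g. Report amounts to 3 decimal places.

Working volume: 2811 mL = 2.811 L.
folic acid: 8.65 µmol/L × 441.4 g/mol × 2.811 L ÷ 1000 = 10.733 mg
disodium phosphate: 8.21 mmol/L × 142 g/mol × 2.811 L ÷ 1000 = 3.277 g
L-cysteine hydrochloride monohydrate: 2.53 mmol/L × 175.6 g/mol × 2.811 L ÷ 1000 = 1.249 g
zinc sulfate heptahydrate: 0.114 mmol/L × 287.56 mg/mmol × 2.811 L = 92.150 mg
L-arginine: 1.75 g/L × 2.811 L = 4.919 g
sodium chloride: 28.3 g/L × 2.811 L = 79.551 g
L-asparagine: 0.789 g/L × 2.811 L = 2.218 g

folic acid 10.733 mg; disodium phosphate 3.277 g; L-cysteine hydrochloride monohydrate 1.249 g; zinc sulfate heptahydrate 92.150 mg; L-arginine 4.919 g; sodium chloride 79.551 g; L-asparagine 2.218 g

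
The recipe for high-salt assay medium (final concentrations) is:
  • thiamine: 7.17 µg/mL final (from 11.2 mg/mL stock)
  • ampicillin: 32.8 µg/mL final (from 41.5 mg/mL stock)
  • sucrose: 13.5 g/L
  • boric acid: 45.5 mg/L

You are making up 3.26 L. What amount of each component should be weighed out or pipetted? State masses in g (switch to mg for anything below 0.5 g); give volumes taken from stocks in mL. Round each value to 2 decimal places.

Scale factor relative to 1 L: 3.26.
thiamine: C1V1 = C2V2 → 7.17 µg/mL × 3260 mL ÷ 11200 µg/mL = 2.09 mL
ampicillin: C1V1 = C2V2 → 32.8 µg/mL × 3260 mL ÷ 41500 µg/mL = 2.58 mL
sucrose: 13.5 g/L × 3.26 L = 44.01 g
boric acid: 45.5 mg/L × 3.26 L = 148.33 mg

thiamine 2.09 mL; ampicillin 2.58 mL; sucrose 44.01 g; boric acid 148.33 mg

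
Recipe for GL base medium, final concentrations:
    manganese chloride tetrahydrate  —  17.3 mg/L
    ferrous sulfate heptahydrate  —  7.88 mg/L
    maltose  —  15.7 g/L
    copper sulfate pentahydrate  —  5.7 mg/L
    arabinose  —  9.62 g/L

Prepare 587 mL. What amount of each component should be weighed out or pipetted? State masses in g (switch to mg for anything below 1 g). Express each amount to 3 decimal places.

manganese chloride tetrahydrate 10.155 mg; ferrous sulfate heptahydrate 4.626 mg; maltose 9.216 g; copper sulfate pentahydrate 3.346 mg; arabinose 5.647 g

Target volume = 587 mL = 0.587 L.
manganese chloride tetrahydrate: 17.3 mg/L × 0.587 L = 10.155 mg
ferrous sulfate heptahydrate: 7.88 mg/L × 0.587 L = 4.626 mg
maltose: 15.7 g/L × 0.587 L = 9.216 g
copper sulfate pentahydrate: 5.7 mg/L × 0.587 L = 3.346 mg
arabinose: 9.62 g/L × 0.587 L = 5.647 g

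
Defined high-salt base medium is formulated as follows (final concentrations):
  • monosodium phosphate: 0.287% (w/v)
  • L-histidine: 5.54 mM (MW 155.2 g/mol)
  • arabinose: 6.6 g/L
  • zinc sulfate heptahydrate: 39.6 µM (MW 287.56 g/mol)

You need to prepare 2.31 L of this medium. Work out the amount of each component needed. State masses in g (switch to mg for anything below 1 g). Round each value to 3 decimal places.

monosodium phosphate 6.630 g; L-histidine 1.986 g; arabinose 15.246 g; zinc sulfate heptahydrate 26.305 mg

Scale factor relative to 1 L: 2.31.
monosodium phosphate: 0.287 g per 100 mL × 2310 mL ÷ 100 = 6.630 g
L-histidine: 5.54 mmol/L × 155.2 g/mol × 2.31 L ÷ 1000 = 1.986 g
arabinose: 6.6 g/L × 2.31 L = 15.246 g
zinc sulfate heptahydrate: 39.6 µmol/L × 287.56 g/mol × 2.31 L ÷ 1000 = 26.305 mg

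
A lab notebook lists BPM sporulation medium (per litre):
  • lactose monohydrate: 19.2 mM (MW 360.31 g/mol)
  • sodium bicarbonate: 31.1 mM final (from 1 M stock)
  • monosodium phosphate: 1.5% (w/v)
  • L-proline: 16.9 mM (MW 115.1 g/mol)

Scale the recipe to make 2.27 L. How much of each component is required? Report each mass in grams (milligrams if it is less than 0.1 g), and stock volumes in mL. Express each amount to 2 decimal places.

lactose monohydrate 15.70 g; sodium bicarbonate 70.60 mL; monosodium phosphate 34.05 g; L-proline 4.42 g

Working volume: 2.27 L.
lactose monohydrate: 19.2 mmol/L × 360.31 g/mol × 2.27 L ÷ 1000 = 15.70 g
sodium bicarbonate: dilute stock: 31.1 mM × 2270 mL ÷ 1000 mM = 70.60 mL
monosodium phosphate: 1.5% w/v = 15 g/L → 15 × 2.27 L = 34.05 g
L-proline: 16.9 mmol/L × 115.1 g/mol × 2.27 L ÷ 1000 = 4.42 g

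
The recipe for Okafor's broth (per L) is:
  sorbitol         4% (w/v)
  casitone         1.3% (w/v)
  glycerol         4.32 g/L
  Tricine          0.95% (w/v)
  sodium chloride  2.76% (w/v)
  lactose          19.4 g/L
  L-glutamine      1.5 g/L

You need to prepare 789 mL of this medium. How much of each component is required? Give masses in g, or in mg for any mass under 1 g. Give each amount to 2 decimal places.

sorbitol 31.56 g; casitone 10.26 g; glycerol 3.41 g; Tricine 7.50 g; sodium chloride 21.78 g; lactose 15.31 g; L-glutamine 1.18 g

Target volume = 789 mL = 0.789 L.
sorbitol: 4 g per 100 mL × 789 mL ÷ 100 = 31.56 g
casitone: 1.3% w/v = 13 g/L → 13 × 0.789 L = 10.26 g
glycerol: 4.32 g/L × 0.789 L = 3.41 g
Tricine: 0.95% w/v = 9.5 g/L → 9.5 × 0.789 L = 7.50 g
sodium chloride: 2.76% w/v = 27.6 g/L → 27.6 × 0.789 L = 21.78 g
lactose: 19.4 g/L × 0.789 L = 15.31 g
L-glutamine: 1.5 g/L × 0.789 L = 1.18 g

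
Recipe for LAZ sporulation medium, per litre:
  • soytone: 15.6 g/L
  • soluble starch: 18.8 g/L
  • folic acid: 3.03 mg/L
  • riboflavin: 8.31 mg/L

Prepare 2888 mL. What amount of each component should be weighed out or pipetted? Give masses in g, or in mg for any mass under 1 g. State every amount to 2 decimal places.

Target volume = 2888 mL = 2.888 L.
soytone: 15.6 g/L × 2.888 L = 45.05 g
soluble starch: 18.8 g/L × 2.888 L = 54.29 g
folic acid: 3.03 mg/L × 2.888 L = 8.75 mg
riboflavin: 8.31 mg/L × 2.888 L = 24.00 mg

soytone 45.05 g; soluble starch 54.29 g; folic acid 8.75 mg; riboflavin 24.00 mg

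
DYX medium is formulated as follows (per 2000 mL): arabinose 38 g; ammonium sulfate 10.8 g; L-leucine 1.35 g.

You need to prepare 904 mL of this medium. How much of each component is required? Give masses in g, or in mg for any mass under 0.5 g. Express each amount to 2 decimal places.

arabinose 17.18 g; ammonium sulfate 4.88 g; L-leucine 0.61 g

Ratio of target to recipe volume: 904 / 2000 = 0.452.
arabinose: 38 g × (904 mL / 2000 mL) = 17.18 g
ammonium sulfate: 10.8 g × (904 mL / 2000 mL) = 4.88 g
L-leucine: 1.35 g × (904 mL / 2000 mL) = 0.61 g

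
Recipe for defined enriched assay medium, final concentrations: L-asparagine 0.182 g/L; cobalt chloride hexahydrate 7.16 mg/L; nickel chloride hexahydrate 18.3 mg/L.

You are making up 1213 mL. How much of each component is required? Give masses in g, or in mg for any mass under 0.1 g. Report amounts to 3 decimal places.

Working volume: 1213 mL = 1.213 L.
L-asparagine: 0.182 g/L × 1.213 L = 0.221 g
cobalt chloride hexahydrate: 7.16 mg/L × 1.213 L = 8.685 mg
nickel chloride hexahydrate: 18.3 mg/L × 1.213 L = 22.198 mg

L-asparagine 0.221 g; cobalt chloride hexahydrate 8.685 mg; nickel chloride hexahydrate 22.198 mg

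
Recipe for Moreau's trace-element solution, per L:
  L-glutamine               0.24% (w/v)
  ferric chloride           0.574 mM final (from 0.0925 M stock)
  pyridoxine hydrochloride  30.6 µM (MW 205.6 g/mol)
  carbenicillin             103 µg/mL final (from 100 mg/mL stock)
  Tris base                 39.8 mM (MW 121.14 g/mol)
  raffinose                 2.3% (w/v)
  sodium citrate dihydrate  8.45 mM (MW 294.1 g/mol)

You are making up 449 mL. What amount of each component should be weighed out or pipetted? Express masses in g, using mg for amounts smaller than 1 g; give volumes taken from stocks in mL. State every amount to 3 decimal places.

L-glutamine 1.078 g; ferric chloride 2.786 mL; pyridoxine hydrochloride 2.825 mg; carbenicillin 0.462 mL; Tris base 2.165 g; raffinose 10.327 g; sodium citrate dihydrate 1.116 g

Scale factor relative to 1 L: 0.449.
L-glutamine: 0.24 g per 100 mL × 449 mL ÷ 100 = 1.078 g
ferric chloride: C1V1 = C2V2 → 0.574 mM × 449 mL ÷ 92.5 mM = 2.786 mL
pyridoxine hydrochloride: 30.6 µmol/L × 205.6 g/mol × 0.449 L ÷ 1000 = 2.825 mg
carbenicillin: V = C2·V2/C1 = 103 µg/mL × 449 mL ÷ 100000 µg/mL = 0.462 mL
Tris base: 39.8 mmol/L × 121.14 g/mol × 0.449 L ÷ 1000 = 2.165 g
raffinose: 2.3 g per 100 mL × 449 mL ÷ 100 = 10.327 g
sodium citrate dihydrate: 8.45 mmol/L × 294.1 g/mol × 0.449 L ÷ 1000 = 1.116 g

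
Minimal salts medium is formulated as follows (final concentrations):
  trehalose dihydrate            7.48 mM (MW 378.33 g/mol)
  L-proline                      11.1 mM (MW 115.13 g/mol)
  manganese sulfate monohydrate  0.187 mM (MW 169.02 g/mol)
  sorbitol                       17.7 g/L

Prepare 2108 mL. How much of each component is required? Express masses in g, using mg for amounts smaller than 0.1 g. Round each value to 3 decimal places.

trehalose dihydrate 5.965 g; L-proline 2.694 g; manganese sulfate monohydrate 66.627 mg; sorbitol 37.312 g

Working volume: 2108 mL = 2.108 L.
trehalose dihydrate: 7.48 mmol/L × 378.33 g/mol × 2.108 L ÷ 1000 = 5.965 g
L-proline: 11.1 mmol/L × 115.13 g/mol × 2.108 L ÷ 1000 = 2.694 g
manganese sulfate monohydrate: 0.187 mmol/L × 169.02 mg/mmol × 2.108 L = 66.627 mg
sorbitol: 17.7 g/L × 2.108 L = 37.312 g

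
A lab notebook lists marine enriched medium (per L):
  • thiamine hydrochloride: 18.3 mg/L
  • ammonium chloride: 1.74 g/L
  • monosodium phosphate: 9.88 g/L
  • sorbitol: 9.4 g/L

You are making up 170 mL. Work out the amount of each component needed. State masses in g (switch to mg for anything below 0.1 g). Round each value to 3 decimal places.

thiamine hydrochloride 3.111 mg; ammonium chloride 0.296 g; monosodium phosphate 1.680 g; sorbitol 1.598 g

Target volume = 170 mL = 0.17 L.
thiamine hydrochloride: 18.3 mg/L × 0.17 L = 3.111 mg
ammonium chloride: 1.74 g/L × 0.17 L = 0.296 g
monosodium phosphate: 9.88 g/L × 0.17 L = 1.680 g
sorbitol: 9.4 g/L × 0.17 L = 1.598 g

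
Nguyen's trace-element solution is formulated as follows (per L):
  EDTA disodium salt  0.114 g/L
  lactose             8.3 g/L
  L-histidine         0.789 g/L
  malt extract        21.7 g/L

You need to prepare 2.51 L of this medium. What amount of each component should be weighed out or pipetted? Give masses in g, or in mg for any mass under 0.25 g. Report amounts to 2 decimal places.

Scale factor relative to 1 L: 2.51.
EDTA disodium salt: 0.114 g/L × 2.51 L = 0.29 g
lactose: 8.3 g/L × 2.51 L = 20.83 g
L-histidine: 0.789 g/L × 2.51 L = 1.98 g
malt extract: 21.7 g/L × 2.51 L = 54.47 g

EDTA disodium salt 0.29 g; lactose 20.83 g; L-histidine 1.98 g; malt extract 54.47 g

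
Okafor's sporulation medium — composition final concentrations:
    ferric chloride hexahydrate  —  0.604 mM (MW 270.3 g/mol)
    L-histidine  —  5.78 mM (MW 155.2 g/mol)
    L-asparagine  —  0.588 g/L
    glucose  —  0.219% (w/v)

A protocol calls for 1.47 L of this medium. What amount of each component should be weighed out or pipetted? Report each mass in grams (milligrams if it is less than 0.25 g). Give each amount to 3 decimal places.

Scale factor relative to 1 L: 1.47.
ferric chloride hexahydrate: 0.604 mmol/L × 270.3 mg/mmol × 1.47 L = 239.994 mg
L-histidine: 5.78 mmol/L × 155.2 g/mol × 1.47 L ÷ 1000 = 1.319 g
L-asparagine: 0.588 g/L × 1.47 L = 0.864 g
glucose: 0.219% w/v = 2.19 g/L → 2.19 × 1.47 L = 3.219 g

ferric chloride hexahydrate 239.994 mg; L-histidine 1.319 g; L-asparagine 0.864 g; glucose 3.219 g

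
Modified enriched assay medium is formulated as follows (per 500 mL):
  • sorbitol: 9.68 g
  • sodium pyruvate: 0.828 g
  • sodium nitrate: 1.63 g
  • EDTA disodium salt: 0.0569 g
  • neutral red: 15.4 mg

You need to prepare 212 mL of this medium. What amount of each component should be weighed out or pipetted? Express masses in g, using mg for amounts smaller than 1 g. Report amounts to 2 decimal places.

sorbitol 4.10 g; sodium pyruvate 351.07 mg; sodium nitrate 691.12 mg; EDTA disodium salt 24.13 mg; neutral red 6.53 mg

Ratio of target to recipe volume: 212 / 500 = 0.424.
sorbitol: 9.68 g × (212 mL / 500 mL) = 4.10 g
sodium pyruvate: 0.828 g × (212 mL / 500 mL) = 0.351072 g = 351.07 mg
sodium nitrate: 1.63 g × (212 mL / 500 mL) = 0.69112 g = 691.12 mg
EDTA disodium salt: 0.0569 g × (212 mL / 500 mL) = 0.0241256 g = 24.13 mg
neutral red: 15.4 mg × (212 mL / 500 mL) = 6.53 mg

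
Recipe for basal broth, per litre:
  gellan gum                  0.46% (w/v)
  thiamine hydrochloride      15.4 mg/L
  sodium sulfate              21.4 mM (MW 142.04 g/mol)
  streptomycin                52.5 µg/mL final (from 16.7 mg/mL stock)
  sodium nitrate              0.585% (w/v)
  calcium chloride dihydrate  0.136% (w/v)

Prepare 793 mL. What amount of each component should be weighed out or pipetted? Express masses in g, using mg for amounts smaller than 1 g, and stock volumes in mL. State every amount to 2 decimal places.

gellan gum 3.65 g; thiamine hydrochloride 12.21 mg; sodium sulfate 2.41 g; streptomycin 2.49 mL; sodium nitrate 4.64 g; calcium chloride dihydrate 1.08 g

Working volume: 793 mL = 0.793 L.
gellan gum: 0.46 g per 100 mL × 793 mL ÷ 100 = 3.65 g
thiamine hydrochloride: 15.4 mg/L × 0.793 L = 12.21 mg
sodium sulfate: 21.4 mmol/L × 142.04 g/mol × 0.793 L ÷ 1000 = 2.41 g
streptomycin: C1V1 = C2V2 → 52.5 µg/mL × 793 mL ÷ 16700 µg/mL = 2.49 mL
sodium nitrate: 0.585% w/v = 5.85 g/L → 5.85 × 0.793 L = 4.64 g
calcium chloride dihydrate: 0.136 g per 100 mL × 793 mL ÷ 100 = 1.08 g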